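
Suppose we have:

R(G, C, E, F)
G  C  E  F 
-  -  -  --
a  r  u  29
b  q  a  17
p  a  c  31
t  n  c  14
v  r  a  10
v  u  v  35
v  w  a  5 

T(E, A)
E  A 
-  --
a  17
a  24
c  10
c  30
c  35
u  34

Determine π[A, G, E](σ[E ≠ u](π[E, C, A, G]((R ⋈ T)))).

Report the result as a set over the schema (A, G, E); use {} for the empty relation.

{(10, p, c), (10, t, c), (17, b, a), (17, v, a), (24, b, a), (24, v, a), (30, p, c), (30, t, c), (35, p, c), (35, t, c)}

Joining R and T on E yields {(a, r, u, 29, 34), (b, q, a, 17, 17), (b, q, a, 17, 24), (p, a, c, 31, 10), (p, a, c, 31, 30), (p, a, c, 31, 35), (t, n, c, 14, 10), (t, n, c, 14, 30), (t, n, c, 14, 35), (v, r, a, 10, 17), (v, r, a, 10, 24), (v, w, a, 5, 17), (v, w, a, 5, 24)}.
Keep only column(s) E, C, A, G: {(a, q, 17, b), (a, q, 24, b), (a, r, 17, v), (a, r, 24, v), (a, w, 17, v), (a, w, 24, v), (c, a, 10, p), (c, a, 30, p), (c, a, 35, p), (c, n, 10, t), (c, n, 30, t), (c, n, 35, t), (u, r, 34, a)}
σ[E ≠ u]: keep tuples satisfying E ≠ u → {(a, q, 17, b), (a, q, 24, b), (a, r, 17, v), (a, r, 24, v), (a, w, 17, v), (a, w, 24, v), (c, a, 10, p), (c, a, 30, p), (c, a, 35, p), (c, n, 10, t), (c, n, 30, t), (c, n, 35, t)}
Keep only column(s) A, G, E (2 duplicate(s) eliminated): {(10, p, c), (10, t, c), (17, b, a), (17, v, a), (24, b, a), (24, v, a), (30, p, c), (30, t, c), (35, p, c), (35, t, c)}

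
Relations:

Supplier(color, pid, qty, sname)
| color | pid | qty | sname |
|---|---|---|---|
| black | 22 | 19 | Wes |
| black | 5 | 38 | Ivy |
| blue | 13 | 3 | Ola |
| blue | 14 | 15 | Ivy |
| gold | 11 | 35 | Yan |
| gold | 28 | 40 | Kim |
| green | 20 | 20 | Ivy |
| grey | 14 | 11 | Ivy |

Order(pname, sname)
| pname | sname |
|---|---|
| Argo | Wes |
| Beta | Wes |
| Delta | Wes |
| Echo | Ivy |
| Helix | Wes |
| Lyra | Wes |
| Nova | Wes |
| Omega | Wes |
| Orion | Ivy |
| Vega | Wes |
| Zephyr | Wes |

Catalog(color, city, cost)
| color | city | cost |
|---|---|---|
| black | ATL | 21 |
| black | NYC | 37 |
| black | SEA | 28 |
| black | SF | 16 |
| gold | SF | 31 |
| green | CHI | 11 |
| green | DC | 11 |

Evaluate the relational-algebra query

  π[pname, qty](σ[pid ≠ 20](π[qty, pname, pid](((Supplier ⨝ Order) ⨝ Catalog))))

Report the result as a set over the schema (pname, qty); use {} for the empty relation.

Joining Supplier and Order on sname yields {(black, 22, 19, Wes, Argo), (black, 22, 19, Wes, Beta), (black, 22, 19, Wes, Delta), (black, 22, 19, Wes, Helix), (black, 22, 19, Wes, Lyra), (black, 22, 19, Wes, Nova), (black, 22, 19, Wes, Omega), (black, 22, 19, Wes, Vega), (black, 22, 19, Wes, Zephyr), (black, 5, 38, Ivy, Echo), (black, 5, 38, Ivy, Orion), (blue, 14, 15, Ivy, Echo), (blue, 14, 15, Ivy, Orion), (green, 20, 20, Ivy, Echo), (green, 20, 20, Ivy, Orion), (grey, 14, 11, Ivy, Echo), (grey, 14, 11, Ivy, Orion)}.
Joining (Supplier ⨝ Order) and Catalog on color yields {(black, 22, 19, Wes, Argo, ATL, 21), (black, 22, 19, Wes, Argo, NYC, 37), (black, 22, 19, Wes, Argo, SEA, 28), (black, 22, 19, Wes, Argo, SF, 16), (black, 22, 19, Wes, Beta, ATL, 21), (black, 22, 19, Wes, Beta, NYC, 37), (black, 22, 19, Wes, Beta, SEA, 28), (black, 22, 19, Wes, Beta, SF, 16), (black, 22, 19, Wes, Delta, ATL, 21), (black, 22, 19, Wes, Delta, NYC, 37), (black, 22, 19, Wes, Delta, SEA, 28), (black, 22, 19, Wes, Delta, SF, 16), (black, 22, 19, Wes, Helix, ATL, 21), (black, 22, 19, Wes, Helix, NYC, 37), (black, 22, 19, Wes, Helix, SEA, 28), (black, 22, 19, Wes, Helix, SF, 16), (black, 22, 19, Wes, Lyra, ATL, 21), (black, 22, 19, Wes, Lyra, NYC, 37), (black, 22, 19, Wes, Lyra, SEA, 28), (black, 22, 19, Wes, Lyra, SF, 16), (black, 22, 19, Wes, Nova, ATL, 21), (black, 22, 19, Wes, Nova, NYC, 37), (black, 22, 19, Wes, Nova, SEA, 28), (black, 22, 19, Wes, Nova, SF, 16), (black, 22, 19, Wes, Omega, ATL, 21), (black, 22, 19, Wes, Omega, NYC, 37), (black, 22, 19, Wes, Omega, SEA, 28), (black, 22, 19, Wes, Omega, SF, 16), (black, 22, 19, Wes, Vega, ATL, 21), (black, 22, 19, Wes, Vega, NYC, 37), (black, 22, 19, Wes, Vega, SEA, 28), (black, 22, 19, Wes, Vega, SF, 16), (black, 22, 19, Wes, Zephyr, ATL, 21), (black, 22, 19, Wes, Zephyr, NYC, 37), (black, 22, 19, Wes, Zephyr, SEA, 28), (black, 22, 19, Wes, Zephyr, SF, 16), (black, 5, 38, Ivy, Echo, ATL, 21), (black, 5, 38, Ivy, Echo, NYC, 37), (black, 5, 38, Ivy, Echo, SEA, 28), (black, 5, 38, Ivy, Echo, SF, 16), (black, 5, 38, Ivy, Orion, ATL, 21), (black, 5, 38, Ivy, Orion, NYC, 37), (black, 5, 38, Ivy, Orion, SEA, 28), (black, 5, 38, Ivy, Orion, SF, 16), (green, 20, 20, Ivy, Echo, CHI, 11), (green, 20, 20, Ivy, Echo, DC, 11), (green, 20, 20, Ivy, Orion, CHI, 11), (green, 20, 20, Ivy, Orion, DC, 11)}.
π[qty, pname, pid]: project onto (qty, pname, pid) (35 duplicate(s) eliminated) → {(19, Argo, 22), (19, Beta, 22), (19, Delta, 22), (19, Helix, 22), (19, Lyra, 22), (19, Nova, 22), (19, Omega, 22), (19, Vega, 22), (19, Zephyr, 22), (20, Echo, 20), (20, Orion, 20), (38, Echo, 5), (38, Orion, 5)}
Apply σ_{pid ≠ 20}; surviving tuples: {(19, Argo, 22), (19, Beta, 22), (19, Delta, 22), (19, Helix, 22), (19, Lyra, 22), (19, Nova, 22), (19, Omega, 22), (19, Vega, 22), (19, Zephyr, 22), (38, Echo, 5), (38, Orion, 5)}
π[pname, qty]: project onto (pname, qty) → {(Argo, 19), (Beta, 19), (Delta, 19), (Echo, 38), (Helix, 19), (Lyra, 19), (Nova, 19), (Omega, 19), (Orion, 38), (Vega, 19), (Zephyr, 19)}

{(Argo, 19), (Beta, 19), (Delta, 19), (Echo, 38), (Helix, 19), (Lyra, 19), (Nova, 19), (Omega, 19), (Orion, 38), (Vega, 19), (Zephyr, 19)}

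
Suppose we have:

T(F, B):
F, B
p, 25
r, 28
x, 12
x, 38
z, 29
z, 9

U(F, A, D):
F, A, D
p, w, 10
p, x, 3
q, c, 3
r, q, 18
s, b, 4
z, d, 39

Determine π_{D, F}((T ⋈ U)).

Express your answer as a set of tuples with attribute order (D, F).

Joining T and U on F yields {(p, 25, w, 10), (p, 25, x, 3), (r, 28, q, 18), (z, 29, d, 39), (z, 9, d, 39)}.
π_{D, F} gives {(10, p), (18, r), (3, p), (39, z)} (1 duplicate(s) eliminated).

{(10, p), (18, r), (3, p), (39, z)}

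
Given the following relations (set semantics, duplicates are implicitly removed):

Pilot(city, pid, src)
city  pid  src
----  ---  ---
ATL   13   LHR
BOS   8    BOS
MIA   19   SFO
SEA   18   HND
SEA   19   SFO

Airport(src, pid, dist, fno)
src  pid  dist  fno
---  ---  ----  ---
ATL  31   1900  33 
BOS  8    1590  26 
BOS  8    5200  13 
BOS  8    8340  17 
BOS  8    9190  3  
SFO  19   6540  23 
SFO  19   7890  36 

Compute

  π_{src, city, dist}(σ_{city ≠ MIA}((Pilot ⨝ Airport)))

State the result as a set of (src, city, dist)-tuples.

{(BOS, BOS, 1590), (BOS, BOS, 5200), (BOS, BOS, 8340), (BOS, BOS, 9190), (SFO, SEA, 6540), (SFO, SEA, 7890)}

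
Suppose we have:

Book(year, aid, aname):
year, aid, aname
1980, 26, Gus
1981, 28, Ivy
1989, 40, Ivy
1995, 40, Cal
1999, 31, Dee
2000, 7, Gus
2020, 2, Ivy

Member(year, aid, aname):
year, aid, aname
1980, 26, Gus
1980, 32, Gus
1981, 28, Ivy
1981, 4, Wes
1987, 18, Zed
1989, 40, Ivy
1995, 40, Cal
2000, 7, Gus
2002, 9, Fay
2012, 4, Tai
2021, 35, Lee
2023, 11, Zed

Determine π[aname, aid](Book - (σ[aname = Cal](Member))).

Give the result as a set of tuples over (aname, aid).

σ[aname = Cal]: keep tuples satisfying aname = Cal → {(1995, 40, Cal)}
Difference: {(1980, 26, Gus), (1981, 28, Ivy), (1989, 40, Ivy), (1995, 40, Cal), (1999, 31, Dee), (2000, 7, Gus), (2020, 2, Ivy)} with {(1995, 40, Cal)} → {(1980, 26, Gus), (1981, 28, Ivy), (1989, 40, Ivy), (1999, 31, Dee), (2000, 7, Gus), (2020, 2, Ivy)}
Projecting to aname, aid: {(Dee, 31), (Gus, 26), (Gus, 7), (Ivy, 2), (Ivy, 28), (Ivy, 40)}

{(Dee, 31), (Gus, 26), (Gus, 7), (Ivy, 2), (Ivy, 28), (Ivy, 40)}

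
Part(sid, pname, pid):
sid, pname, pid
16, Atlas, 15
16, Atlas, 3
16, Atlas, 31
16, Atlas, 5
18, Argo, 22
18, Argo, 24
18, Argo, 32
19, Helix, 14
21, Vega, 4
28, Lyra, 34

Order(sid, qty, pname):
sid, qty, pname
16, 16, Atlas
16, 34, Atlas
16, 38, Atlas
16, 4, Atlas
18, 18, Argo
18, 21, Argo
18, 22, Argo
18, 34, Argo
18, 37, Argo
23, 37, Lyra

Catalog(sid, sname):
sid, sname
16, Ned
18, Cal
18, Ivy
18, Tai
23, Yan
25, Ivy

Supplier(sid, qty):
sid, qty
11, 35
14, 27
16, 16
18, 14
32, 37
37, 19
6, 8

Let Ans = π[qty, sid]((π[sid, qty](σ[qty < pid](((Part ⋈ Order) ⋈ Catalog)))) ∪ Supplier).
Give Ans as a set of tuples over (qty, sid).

{(14, 18), (16, 16), (18, 18), (19, 37), (21, 18), (22, 18), (27, 14), (35, 11), (37, 32), (4, 16), (8, 6)}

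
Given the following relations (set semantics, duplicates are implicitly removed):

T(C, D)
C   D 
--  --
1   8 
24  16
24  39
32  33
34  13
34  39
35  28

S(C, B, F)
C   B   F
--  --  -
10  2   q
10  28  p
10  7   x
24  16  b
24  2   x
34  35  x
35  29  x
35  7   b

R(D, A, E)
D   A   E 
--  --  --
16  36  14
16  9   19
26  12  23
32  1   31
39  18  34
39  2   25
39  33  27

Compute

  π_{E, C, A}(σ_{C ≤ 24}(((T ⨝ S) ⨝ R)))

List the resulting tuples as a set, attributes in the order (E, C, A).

Joining T and S on C yields {(24, 16, 16, b), (24, 16, 2, x), (24, 39, 16, b), (24, 39, 2, x), (34, 13, 35, x), (34, 39, 35, x), (35, 28, 29, x), (35, 28, 7, b)}.
Joining (T ⨝ S) and R on D yields {(24, 16, 16, b, 36, 14), (24, 16, 16, b, 9, 19), (24, 16, 2, x, 36, 14), (24, 16, 2, x, 9, 19), (24, 39, 16, b, 18, 34), (24, 39, 16, b, 2, 25), (24, 39, 16, b, 33, 27), (24, 39, 2, x, 18, 34), (24, 39, 2, x, 2, 25), (24, 39, 2, x, 33, 27), (34, 39, 35, x, 18, 34), (34, 39, 35, x, 2, 25), (34, 39, 35, x, 33, 27)}.
Apply σ_{C ≤ 24}; surviving tuples: {(24, 16, 16, b, 36, 14), (24, 16, 16, b, 9, 19), (24, 16, 2, x, 36, 14), (24, 16, 2, x, 9, 19), (24, 39, 16, b, 18, 34), (24, 39, 16, b, 2, 25), (24, 39, 16, b, 33, 27), (24, 39, 2, x, 18, 34), (24, 39, 2, x, 2, 25), (24, 39, 2, x, 33, 27)}
π[E, C, A]: project onto (E, C, A) (5 duplicate(s) eliminated) → {(14, 24, 36), (19, 24, 9), (25, 24, 2), (27, 24, 33), (34, 24, 18)}

{(14, 24, 36), (19, 24, 9), (25, 24, 2), (27, 24, 33), (34, 24, 18)}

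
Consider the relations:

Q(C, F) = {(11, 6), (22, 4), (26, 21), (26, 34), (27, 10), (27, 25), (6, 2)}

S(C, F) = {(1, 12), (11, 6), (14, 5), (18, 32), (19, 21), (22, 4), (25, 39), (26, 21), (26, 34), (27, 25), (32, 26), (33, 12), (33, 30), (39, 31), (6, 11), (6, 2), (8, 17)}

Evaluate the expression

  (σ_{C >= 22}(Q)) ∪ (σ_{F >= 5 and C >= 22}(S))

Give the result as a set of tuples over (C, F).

Selection C >= 22: {(22, 4), (26, 21), (26, 34), (27, 10), (27, 25)}
Selection F >= 5 and C >= 22: {(25, 39), (26, 21), (26, 34), (27, 25), (32, 26), (33, 12), (33, 30), (39, 31)}
Taking the union: {(22, 4), (25, 39), (26, 21), (26, 34), (27, 10), (27, 25), (32, 26), (33, 12), (33, 30), (39, 31)}

{(22, 4), (25, 39), (26, 21), (26, 34), (27, 10), (27, 25), (32, 26), (33, 12), (33, 30), (39, 31)}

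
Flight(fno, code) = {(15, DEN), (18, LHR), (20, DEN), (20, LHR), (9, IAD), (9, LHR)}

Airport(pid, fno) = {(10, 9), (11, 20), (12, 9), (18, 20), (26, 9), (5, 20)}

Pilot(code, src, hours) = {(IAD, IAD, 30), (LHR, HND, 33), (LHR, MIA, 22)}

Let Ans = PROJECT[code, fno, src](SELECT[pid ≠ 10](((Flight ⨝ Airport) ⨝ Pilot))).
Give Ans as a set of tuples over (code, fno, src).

{(IAD, 9, IAD), (LHR, 20, HND), (LHR, 20, MIA), (LHR, 9, HND), (LHR, 9, MIA)}

Joining Flight and Airport on fno yields {(20, DEN, 11), (20, DEN, 18), (20, DEN, 5), (20, LHR, 11), (20, LHR, 18), (20, LHR, 5), (9, IAD, 10), (9, IAD, 12), (9, IAD, 26), (9, LHR, 10), (9, LHR, 12), (9, LHR, 26)}.
Joining (Flight ⨝ Airport) and Pilot on code yields {(20, LHR, 11, HND, 33), (20, LHR, 11, MIA, 22), (20, LHR, 18, HND, 33), (20, LHR, 18, MIA, 22), (20, LHR, 5, HND, 33), (20, LHR, 5, MIA, 22), (9, IAD, 10, IAD, 30), (9, IAD, 12, IAD, 30), (9, IAD, 26, IAD, 30), (9, LHR, 10, HND, 33), (9, LHR, 10, MIA, 22), (9, LHR, 12, HND, 33), (9, LHR, 12, MIA, 22), (9, LHR, 26, HND, 33), (9, LHR, 26, MIA, 22)}.
Selection pid ≠ 10: {(20, LHR, 11, HND, 33), (20, LHR, 11, MIA, 22), (20, LHR, 18, HND, 33), (20, LHR, 18, MIA, 22), (20, LHR, 5, HND, 33), (20, LHR, 5, MIA, 22), (9, IAD, 12, IAD, 30), (9, IAD, 26, IAD, 30), (9, LHR, 12, HND, 33), (9, LHR, 12, MIA, 22), (9, LHR, 26, HND, 33), (9, LHR, 26, MIA, 22)}
Projecting to code, fno, src (7 duplicate(s) eliminated): {(IAD, 9, IAD), (LHR, 20, HND), (LHR, 20, MIA), (LHR, 9, HND), (LHR, 9, MIA)}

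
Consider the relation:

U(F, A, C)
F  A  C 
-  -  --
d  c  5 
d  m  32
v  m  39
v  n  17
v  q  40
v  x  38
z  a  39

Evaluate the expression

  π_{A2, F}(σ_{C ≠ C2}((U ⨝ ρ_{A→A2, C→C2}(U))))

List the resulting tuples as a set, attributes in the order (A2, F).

ρ[A→A2, C→C2]: schema becomes (F, A2, C2); tuples unchanged.
Joining U and ρ_{A→A2, C→C2}(U) on F yields {(d, c, 5, c, 5), (d, c, 5, m, 32), (d, m, 32, c, 5), (d, m, 32, m, 32), (v, m, 39, m, 39), (v, m, 39, n, 17), (v, m, 39, q, 40), (v, m, 39, x, 38), (v, n, 17, m, 39), (v, n, 17, n, 17), (v, n, 17, q, 40), (v, n, 17, x, 38), (v, q, 40, m, 39), (v, q, 40, n, 17), (v, q, 40, q, 40), (v, q, 40, x, 38), (v, x, 38, m, 39), (v, x, 38, n, 17), (v, x, 38, q, 40), (v, x, 38, x, 38), (z, a, 39, a, 39)}.
Selection C ≠ C2: {(d, c, 5, m, 32), (d, m, 32, c, 5), (v, m, 39, n, 17), (v, m, 39, q, 40), (v, m, 39, x, 38), (v, n, 17, m, 39), (v, n, 17, q, 40), (v, n, 17, x, 38), (v, q, 40, m, 39), (v, q, 40, n, 17), (v, q, 40, x, 38), (v, x, 38, m, 39), (v, x, 38, n, 17), (v, x, 38, q, 40)}
Keep only column(s) A2, F (8 duplicate(s) eliminated): {(c, d), (m, d), (m, v), (n, v), (q, v), (x, v)}

{(c, d), (m, d), (m, v), (n, v), (q, v), (x, v)}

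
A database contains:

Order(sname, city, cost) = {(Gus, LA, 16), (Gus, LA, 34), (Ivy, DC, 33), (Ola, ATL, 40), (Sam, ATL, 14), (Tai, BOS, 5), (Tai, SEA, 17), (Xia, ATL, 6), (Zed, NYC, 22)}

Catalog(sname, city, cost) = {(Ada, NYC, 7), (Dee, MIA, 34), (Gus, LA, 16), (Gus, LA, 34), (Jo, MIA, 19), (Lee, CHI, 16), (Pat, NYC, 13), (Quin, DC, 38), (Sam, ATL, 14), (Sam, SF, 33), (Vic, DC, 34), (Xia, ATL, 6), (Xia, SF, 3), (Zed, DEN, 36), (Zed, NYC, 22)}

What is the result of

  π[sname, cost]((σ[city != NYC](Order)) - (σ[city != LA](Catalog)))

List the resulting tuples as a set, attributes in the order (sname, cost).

σ[city != NYC]: keep tuples satisfying city != NYC → {(Gus, LA, 16), (Gus, LA, 34), (Ivy, DC, 33), (Ola, ATL, 40), (Sam, ATL, 14), (Tai, BOS, 5), (Tai, SEA, 17), (Xia, ATL, 6)}
σ[city != LA]: keep tuples satisfying city != LA → {(Ada, NYC, 7), (Dee, MIA, 34), (Jo, MIA, 19), (Lee, CHI, 16), (Pat, NYC, 13), (Quin, DC, 38), (Sam, ATL, 14), (Sam, SF, 33), (Vic, DC, 34), (Xia, ATL, 6), (Xia, SF, 3), (Zed, DEN, 36), (Zed, NYC, 22)}
Difference: {(Gus, LA, 16), (Gus, LA, 34), (Ivy, DC, 33), (Ola, ATL, 40), (Sam, ATL, 14), (Tai, BOS, 5), (Tai, SEA, 17), (Xia, ATL, 6)} with {(Ada, NYC, 7), (Dee, MIA, 34), (Jo, MIA, 19), (Lee, CHI, 16), (Pat, NYC, 13), (Quin, DC, 38), (Sam, ATL, 14), (Sam, SF, 33), (Vic, DC, 34), (Xia, ATL, 6), (Xia, SF, 3), (Zed, DEN, 36), (Zed, NYC, 22)} → {(Gus, LA, 16), (Gus, LA, 34), (Ivy, DC, 33), (Ola, ATL, 40), (Tai, BOS, 5), (Tai, SEA, 17)}
Projecting to sname, cost: {(Gus, 16), (Gus, 34), (Ivy, 33), (Ola, 40), (Tai, 17), (Tai, 5)}

{(Gus, 16), (Gus, 34), (Ivy, 33), (Ola, 40), (Tai, 17), (Tai, 5)}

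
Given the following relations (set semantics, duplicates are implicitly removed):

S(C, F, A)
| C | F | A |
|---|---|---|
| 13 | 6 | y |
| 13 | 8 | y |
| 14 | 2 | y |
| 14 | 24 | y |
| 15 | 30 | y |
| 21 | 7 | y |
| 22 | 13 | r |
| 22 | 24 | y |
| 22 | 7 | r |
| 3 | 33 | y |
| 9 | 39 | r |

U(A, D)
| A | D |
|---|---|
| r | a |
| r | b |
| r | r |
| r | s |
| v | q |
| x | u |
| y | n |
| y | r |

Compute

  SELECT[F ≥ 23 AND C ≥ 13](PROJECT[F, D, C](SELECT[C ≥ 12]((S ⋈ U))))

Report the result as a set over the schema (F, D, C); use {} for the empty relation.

{(24, n, 14), (24, n, 22), (24, r, 14), (24, r, 22), (30, n, 15), (30, r, 15)}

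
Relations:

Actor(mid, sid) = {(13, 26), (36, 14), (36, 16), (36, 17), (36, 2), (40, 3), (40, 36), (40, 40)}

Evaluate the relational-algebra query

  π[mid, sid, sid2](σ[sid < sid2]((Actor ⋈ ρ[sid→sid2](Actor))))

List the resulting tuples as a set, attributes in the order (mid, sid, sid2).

ρ[sid→sid2]: schema becomes (mid, sid2); tuples unchanged.
Natural join on mid: {(13, 26, 26), (36, 14, 14), (36, 14, 16), (36, 14, 17), (36, 14, 2), (36, 16, 14), (36, 16, 16), (36, 16, 17), (36, 16, 2), (36, 17, 14), (36, 17, 16), (36, 17, 17), (36, 17, 2), (36, 2, 14), (36, 2, 16), (36, 2, 17), (36, 2, 2), (40, 3, 3), (40, 3, 36), (40, 3, 40), (40, 36, 3), (40, 36, 36), (40, 36, 40), (40, 40, 3), (40, 40, 36), (40, 40, 40)}
Filtering on sid < sid2 leaves {(36, 14, 16), (36, 14, 17), (36, 16, 17), (36, 2, 14), (36, 2, 16), (36, 2, 17), (40, 3, 36), (40, 3, 40), (40, 36, 40)}.
π[mid, sid, sid2]: project onto (mid, sid, sid2) → {(36, 14, 16), (36, 14, 17), (36, 16, 17), (36, 2, 14), (36, 2, 16), (36, 2, 17), (40, 3, 36), (40, 3, 40), (40, 36, 40)}

{(36, 14, 16), (36, 14, 17), (36, 16, 17), (36, 2, 14), (36, 2, 16), (36, 2, 17), (40, 3, 36), (40, 3, 40), (40, 36, 40)}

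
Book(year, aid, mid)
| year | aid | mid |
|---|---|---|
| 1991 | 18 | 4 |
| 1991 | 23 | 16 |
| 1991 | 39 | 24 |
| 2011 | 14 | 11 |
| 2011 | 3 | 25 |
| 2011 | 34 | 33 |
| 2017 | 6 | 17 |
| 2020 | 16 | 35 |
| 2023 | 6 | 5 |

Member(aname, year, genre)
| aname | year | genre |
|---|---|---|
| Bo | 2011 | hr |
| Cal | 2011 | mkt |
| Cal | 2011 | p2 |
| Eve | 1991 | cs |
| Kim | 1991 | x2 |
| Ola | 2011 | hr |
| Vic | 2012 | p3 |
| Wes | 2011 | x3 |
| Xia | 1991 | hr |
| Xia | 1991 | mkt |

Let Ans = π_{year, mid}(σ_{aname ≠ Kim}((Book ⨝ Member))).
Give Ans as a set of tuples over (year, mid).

Book ⋈ Member (natural join on year): {(1991, 18, 4, Eve, cs), (1991, 18, 4, Kim, x2), (1991, 18, 4, Xia, hr), (1991, 18, 4, Xia, mkt), (1991, 23, 16, Eve, cs), (1991, 23, 16, Kim, x2), (1991, 23, 16, Xia, hr), (1991, 23, 16, Xia, mkt), (1991, 39, 24, Eve, cs), (1991, 39, 24, Kim, x2), (1991, 39, 24, Xia, hr), (1991, 39, 24, Xia, mkt), (2011, 14, 11, Bo, hr), (2011, 14, 11, Cal, mkt), (2011, 14, 11, Cal, p2), (2011, 14, 11, Ola, hr), (2011, 14, 11, Wes, x3), (2011, 3, 25, Bo, hr), (2011, 3, 25, Cal, mkt), (2011, 3, 25, Cal, p2), (2011, 3, 25, Ola, hr), (2011, 3, 25, Wes, x3), (2011, 34, 33, Bo, hr), (2011, 34, 33, Cal, mkt), (2011, 34, 33, Cal, p2), (2011, 34, 33, Ola, hr), (2011, 34, 33, Wes, x3)}
Filtering on aname ≠ Kim leaves {(1991, 18, 4, Eve, cs), (1991, 18, 4, Xia, hr), (1991, 18, 4, Xia, mkt), (1991, 23, 16, Eve, cs), (1991, 23, 16, Xia, hr), (1991, 23, 16, Xia, mkt), (1991, 39, 24, Eve, cs), (1991, 39, 24, Xia, hr), (1991, 39, 24, Xia, mkt), (2011, 14, 11, Bo, hr), (2011, 14, 11, Cal, mkt), (2011, 14, 11, Cal, p2), (2011, 14, 11, Ola, hr), (2011, 14, 11, Wes, x3), (2011, 3, 25, Bo, hr), (2011, 3, 25, Cal, mkt), (2011, 3, 25, Cal, p2), (2011, 3, 25, Ola, hr), (2011, 3, 25, Wes, x3), (2011, 34, 33, Bo, hr), (2011, 34, 33, Cal, mkt), (2011, 34, 33, Cal, p2), (2011, 34, 33, Ola, hr), (2011, 34, 33, Wes, x3)}.
Projecting to year, mid (18 duplicate(s) eliminated): {(1991, 16), (1991, 24), (1991, 4), (2011, 11), (2011, 25), (2011, 33)}

{(1991, 16), (1991, 24), (1991, 4), (2011, 11), (2011, 25), (2011, 33)}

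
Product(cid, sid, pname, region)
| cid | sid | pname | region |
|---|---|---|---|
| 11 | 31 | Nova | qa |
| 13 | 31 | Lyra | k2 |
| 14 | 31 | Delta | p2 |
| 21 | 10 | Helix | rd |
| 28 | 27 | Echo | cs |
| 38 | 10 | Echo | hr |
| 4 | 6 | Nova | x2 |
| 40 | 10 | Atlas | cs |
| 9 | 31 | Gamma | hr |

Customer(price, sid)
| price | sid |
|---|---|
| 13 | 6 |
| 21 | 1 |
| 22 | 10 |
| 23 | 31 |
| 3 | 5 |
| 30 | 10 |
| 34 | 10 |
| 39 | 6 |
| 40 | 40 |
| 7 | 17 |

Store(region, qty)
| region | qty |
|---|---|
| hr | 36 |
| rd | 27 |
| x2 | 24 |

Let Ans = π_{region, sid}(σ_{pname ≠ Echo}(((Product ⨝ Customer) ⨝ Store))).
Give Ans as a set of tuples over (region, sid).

{(hr, 31), (rd, 10), (x2, 6)}

Product ⋈ Customer (natural join on sid): {(11, 31, Nova, qa, 23), (13, 31, Lyra, k2, 23), (14, 31, Delta, p2, 23), (21, 10, Helix, rd, 22), (21, 10, Helix, rd, 30), (21, 10, Helix, rd, 34), (38, 10, Echo, hr, 22), (38, 10, Echo, hr, 30), (38, 10, Echo, hr, 34), (4, 6, Nova, x2, 13), (4, 6, Nova, x2, 39), (40, 10, Atlas, cs, 22), (40, 10, Atlas, cs, 30), (40, 10, Atlas, cs, 34), (9, 31, Gamma, hr, 23)}
(Product ⨝ Customer) ⋈ Store (natural join on region): {(21, 10, Helix, rd, 22, 27), (21, 10, Helix, rd, 30, 27), (21, 10, Helix, rd, 34, 27), (38, 10, Echo, hr, 22, 36), (38, 10, Echo, hr, 30, 36), (38, 10, Echo, hr, 34, 36), (4, 6, Nova, x2, 13, 24), (4, 6, Nova, x2, 39, 24), (9, 31, Gamma, hr, 23, 36)}
Apply σ_{pname ≠ Echo}; surviving tuples: {(21, 10, Helix, rd, 22, 27), (21, 10, Helix, rd, 30, 27), (21, 10, Helix, rd, 34, 27), (4, 6, Nova, x2, 13, 24), (4, 6, Nova, x2, 39, 24), (9, 31, Gamma, hr, 23, 36)}
Keep only column(s) region, sid (3 duplicate(s) eliminated): {(hr, 31), (rd, 10), (x2, 6)}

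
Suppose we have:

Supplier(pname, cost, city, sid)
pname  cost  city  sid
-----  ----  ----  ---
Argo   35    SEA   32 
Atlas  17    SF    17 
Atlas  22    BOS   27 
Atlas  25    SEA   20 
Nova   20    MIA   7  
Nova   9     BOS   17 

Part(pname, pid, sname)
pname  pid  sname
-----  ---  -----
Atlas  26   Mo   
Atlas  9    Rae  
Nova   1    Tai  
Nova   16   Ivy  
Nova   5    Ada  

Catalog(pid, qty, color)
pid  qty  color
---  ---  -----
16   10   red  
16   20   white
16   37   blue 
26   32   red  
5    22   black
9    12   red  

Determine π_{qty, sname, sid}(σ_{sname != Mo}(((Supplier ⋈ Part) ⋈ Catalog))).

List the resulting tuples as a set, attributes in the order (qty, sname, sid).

{(10, Ivy, 17), (10, Ivy, 7), (12, Rae, 17), (12, Rae, 20), (12, Rae, 27), (20, Ivy, 17), (20, Ivy, 7), (22, Ada, 17), (22, Ada, 7), (37, Ivy, 17), (37, Ivy, 7)}

Joining Supplier and Part on pname yields {(Atlas, 17, SF, 17, 26, Mo), (Atlas, 17, SF, 17, 9, Rae), (Atlas, 22, BOS, 27, 26, Mo), (Atlas, 22, BOS, 27, 9, Rae), (Atlas, 25, SEA, 20, 26, Mo), (Atlas, 25, SEA, 20, 9, Rae), (Nova, 20, MIA, 7, 1, Tai), (Nova, 20, MIA, 7, 16, Ivy), (Nova, 20, MIA, 7, 5, Ada), (Nova, 9, BOS, 17, 1, Tai), (Nova, 9, BOS, 17, 16, Ivy), (Nova, 9, BOS, 17, 5, Ada)}.
Joining (Supplier ⋈ Part) and Catalog on pid yields {(Atlas, 17, SF, 17, 26, Mo, 32, red), (Atlas, 17, SF, 17, 9, Rae, 12, red), (Atlas, 22, BOS, 27, 26, Mo, 32, red), (Atlas, 22, BOS, 27, 9, Rae, 12, red), (Atlas, 25, SEA, 20, 26, Mo, 32, red), (Atlas, 25, SEA, 20, 9, Rae, 12, red), (Nova, 20, MIA, 7, 16, Ivy, 10, red), (Nova, 20, MIA, 7, 16, Ivy, 20, white), (Nova, 20, MIA, 7, 16, Ivy, 37, blue), (Nova, 20, MIA, 7, 5, Ada, 22, black), (Nova, 9, BOS, 17, 16, Ivy, 10, red), (Nova, 9, BOS, 17, 16, Ivy, 20, white), (Nova, 9, BOS, 17, 16, Ivy, 37, blue), (Nova, 9, BOS, 17, 5, Ada, 22, black)}.
Selection sname != Mo: {(Atlas, 17, SF, 17, 9, Rae, 12, red), (Atlas, 22, BOS, 27, 9, Rae, 12, red), (Atlas, 25, SEA, 20, 9, Rae, 12, red), (Nova, 20, MIA, 7, 16, Ivy, 10, red), (Nova, 20, MIA, 7, 16, Ivy, 20, white), (Nova, 20, MIA, 7, 16, Ivy, 37, blue), (Nova, 20, MIA, 7, 5, Ada, 22, black), (Nova, 9, BOS, 17, 16, Ivy, 10, red), (Nova, 9, BOS, 17, 16, Ivy, 20, white), (Nova, 9, BOS, 17, 16, Ivy, 37, blue), (Nova, 9, BOS, 17, 5, Ada, 22, black)}
π[qty, sname, sid]: project onto (qty, sname, sid) → {(10, Ivy, 17), (10, Ivy, 7), (12, Rae, 17), (12, Rae, 20), (12, Rae, 27), (20, Ivy, 17), (20, Ivy, 7), (22, Ada, 17), (22, Ada, 7), (37, Ivy, 17), (37, Ivy, 7)}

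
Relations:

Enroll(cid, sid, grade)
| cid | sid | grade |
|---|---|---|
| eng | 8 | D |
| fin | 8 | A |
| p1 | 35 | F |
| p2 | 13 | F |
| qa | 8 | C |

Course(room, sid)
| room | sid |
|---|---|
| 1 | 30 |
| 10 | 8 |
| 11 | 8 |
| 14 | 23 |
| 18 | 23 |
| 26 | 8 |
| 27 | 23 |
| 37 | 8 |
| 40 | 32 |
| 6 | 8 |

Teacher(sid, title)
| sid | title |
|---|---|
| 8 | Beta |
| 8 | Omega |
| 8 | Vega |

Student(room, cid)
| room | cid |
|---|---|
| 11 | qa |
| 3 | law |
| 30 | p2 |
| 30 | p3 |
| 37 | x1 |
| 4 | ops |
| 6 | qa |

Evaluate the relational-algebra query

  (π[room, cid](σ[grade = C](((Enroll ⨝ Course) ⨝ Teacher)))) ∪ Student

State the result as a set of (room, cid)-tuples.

Joining Enroll and Course on sid yields {(eng, 8, D, 10), (eng, 8, D, 11), (eng, 8, D, 26), (eng, 8, D, 37), (eng, 8, D, 6), (fin, 8, A, 10), (fin, 8, A, 11), (fin, 8, A, 26), (fin, 8, A, 37), (fin, 8, A, 6), (qa, 8, C, 10), (qa, 8, C, 11), (qa, 8, C, 26), (qa, 8, C, 37), (qa, 8, C, 6)}.
Joining (Enroll ⨝ Course) and Teacher on sid yields {(eng, 8, D, 10, Beta), (eng, 8, D, 10, Omega), (eng, 8, D, 10, Vega), (eng, 8, D, 11, Beta), (eng, 8, D, 11, Omega), (eng, 8, D, 11, Vega), (eng, 8, D, 26, Beta), (eng, 8, D, 26, Omega), (eng, 8, D, 26, Vega), (eng, 8, D, 37, Beta), (eng, 8, D, 37, Omega), (eng, 8, D, 37, Vega), (eng, 8, D, 6, Beta), (eng, 8, D, 6, Omega), (eng, 8, D, 6, Vega), (fin, 8, A, 10, Beta), (fin, 8, A, 10, Omega), (fin, 8, A, 10, Vega), (fin, 8, A, 11, Beta), (fin, 8, A, 11, Omega), (fin, 8, A, 11, Vega), (fin, 8, A, 26, Beta), (fin, 8, A, 26, Omega), (fin, 8, A, 26, Vega), (fin, 8, A, 37, Beta), (fin, 8, A, 37, Omega), (fin, 8, A, 37, Vega), (fin, 8, A, 6, Beta), (fin, 8, A, 6, Omega), (fin, 8, A, 6, Vega), (qa, 8, C, 10, Beta), (qa, 8, C, 10, Omega), (qa, 8, C, 10, Vega), (qa, 8, C, 11, Beta), (qa, 8, C, 11, Omega), (qa, 8, C, 11, Vega), (qa, 8, C, 26, Beta), (qa, 8, C, 26, Omega), (qa, 8, C, 26, Vega), (qa, 8, C, 37, Beta), (qa, 8, C, 37, Omega), (qa, 8, C, 37, Vega), (qa, 8, C, 6, Beta), (qa, 8, C, 6, Omega), (qa, 8, C, 6, Vega)}.
Apply σ_{grade = C}; surviving tuples: {(qa, 8, C, 10, Beta), (qa, 8, C, 10, Omega), (qa, 8, C, 10, Vega), (qa, 8, C, 11, Beta), (qa, 8, C, 11, Omega), (qa, 8, C, 11, Vega), (qa, 8, C, 26, Beta), (qa, 8, C, 26, Omega), (qa, 8, C, 26, Vega), (qa, 8, C, 37, Beta), (qa, 8, C, 37, Omega), (qa, 8, C, 37, Vega), (qa, 8, C, 6, Beta), (qa, 8, C, 6, Omega), (qa, 8, C, 6, Vega)}
Projecting to room, cid (10 duplicate(s) eliminated): {(10, qa), (11, qa), (26, qa), (37, qa), (6, qa)}
Set union of the two operands is {(10, qa), (11, qa), (26, qa), (3, law), (30, p2), (30, p3), (37, qa), (37, x1), (4, ops), (6, qa)}.

{(10, qa), (11, qa), (26, qa), (3, law), (30, p2), (30, p3), (37, qa), (37, x1), (4, ops), (6, qa)}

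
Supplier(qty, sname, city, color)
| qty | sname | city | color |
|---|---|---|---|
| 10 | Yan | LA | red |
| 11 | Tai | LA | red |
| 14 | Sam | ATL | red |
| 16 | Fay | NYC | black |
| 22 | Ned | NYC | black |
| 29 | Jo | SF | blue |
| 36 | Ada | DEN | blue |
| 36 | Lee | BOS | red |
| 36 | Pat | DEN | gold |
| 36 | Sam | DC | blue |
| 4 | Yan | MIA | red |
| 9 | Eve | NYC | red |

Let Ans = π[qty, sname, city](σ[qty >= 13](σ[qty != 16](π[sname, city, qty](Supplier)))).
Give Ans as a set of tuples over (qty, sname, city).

Projecting to sname, city, qty: {(Ada, DEN, 36), (Eve, NYC, 9), (Fay, NYC, 16), (Jo, SF, 29), (Lee, BOS, 36), (Ned, NYC, 22), (Pat, DEN, 36), (Sam, ATL, 14), (Sam, DC, 36), (Tai, LA, 11), (Yan, LA, 10), (Yan, MIA, 4)}
Apply σ_{qty != 16}; surviving tuples: {(Ada, DEN, 36), (Eve, NYC, 9), (Jo, SF, 29), (Lee, BOS, 36), (Ned, NYC, 22), (Pat, DEN, 36), (Sam, ATL, 14), (Sam, DC, 36), (Tai, LA, 11), (Yan, LA, 10), (Yan, MIA, 4)}
Apply σ_{qty >= 13}; surviving tuples: {(Ada, DEN, 36), (Jo, SF, 29), (Lee, BOS, 36), (Ned, NYC, 22), (Pat, DEN, 36), (Sam, ATL, 14), (Sam, DC, 36)}
Projecting to qty, sname, city: {(14, Sam, ATL), (22, Ned, NYC), (29, Jo, SF), (36, Ada, DEN), (36, Lee, BOS), (36, Pat, DEN), (36, Sam, DC)}

{(14, Sam, ATL), (22, Ned, NYC), (29, Jo, SF), (36, Ada, DEN), (36, Lee, BOS), (36, Pat, DEN), (36, Sam, DC)}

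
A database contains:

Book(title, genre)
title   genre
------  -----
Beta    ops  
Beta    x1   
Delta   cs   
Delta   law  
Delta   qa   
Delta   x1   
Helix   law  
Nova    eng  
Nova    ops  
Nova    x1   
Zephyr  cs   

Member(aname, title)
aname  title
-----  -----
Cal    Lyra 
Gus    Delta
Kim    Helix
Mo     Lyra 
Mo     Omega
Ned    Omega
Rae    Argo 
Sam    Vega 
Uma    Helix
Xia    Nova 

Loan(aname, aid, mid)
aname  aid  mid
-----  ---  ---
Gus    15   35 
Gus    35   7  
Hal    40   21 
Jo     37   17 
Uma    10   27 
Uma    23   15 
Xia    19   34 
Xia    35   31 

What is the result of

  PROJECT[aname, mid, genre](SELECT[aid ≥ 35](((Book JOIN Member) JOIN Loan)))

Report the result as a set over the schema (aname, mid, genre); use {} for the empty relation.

Book ⋈ Member (natural join on title): {(Delta, cs, Gus), (Delta, law, Gus), (Delta, qa, Gus), (Delta, x1, Gus), (Helix, law, Kim), (Helix, law, Uma), (Nova, eng, Xia), (Nova, ops, Xia), (Nova, x1, Xia)}
(Book JOIN Member) ⋈ Loan (natural join on aname): {(Delta, cs, Gus, 15, 35), (Delta, cs, Gus, 35, 7), (Delta, law, Gus, 15, 35), (Delta, law, Gus, 35, 7), (Delta, qa, Gus, 15, 35), (Delta, qa, Gus, 35, 7), (Delta, x1, Gus, 15, 35), (Delta, x1, Gus, 35, 7), (Helix, law, Uma, 10, 27), (Helix, law, Uma, 23, 15), (Nova, eng, Xia, 19, 34), (Nova, eng, Xia, 35, 31), (Nova, ops, Xia, 19, 34), (Nova, ops, Xia, 35, 31), (Nova, x1, Xia, 19, 34), (Nova, x1, Xia, 35, 31)}
Apply σ_{aid ≥ 35}; surviving tuples: {(Delta, cs, Gus, 35, 7), (Delta, law, Gus, 35, 7), (Delta, qa, Gus, 35, 7), (Delta, x1, Gus, 35, 7), (Nova, eng, Xia, 35, 31), (Nova, ops, Xia, 35, 31), (Nova, x1, Xia, 35, 31)}
π_{aname, mid, genre} gives {(Gus, 7, cs), (Gus, 7, law), (Gus, 7, qa), (Gus, 7, x1), (Xia, 31, eng), (Xia, 31, ops), (Xia, 31, x1)}.

{(Gus, 7, cs), (Gus, 7, law), (Gus, 7, qa), (Gus, 7, x1), (Xia, 31, eng), (Xia, 31, ops), (Xia, 31, x1)}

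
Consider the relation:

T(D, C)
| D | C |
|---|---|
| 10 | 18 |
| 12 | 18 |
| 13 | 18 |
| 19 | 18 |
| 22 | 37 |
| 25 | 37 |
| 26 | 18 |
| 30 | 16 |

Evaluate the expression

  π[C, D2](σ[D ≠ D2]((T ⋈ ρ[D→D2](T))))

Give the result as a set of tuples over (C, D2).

{(18, 10), (18, 12), (18, 13), (18, 19), (18, 26), (37, 22), (37, 25)}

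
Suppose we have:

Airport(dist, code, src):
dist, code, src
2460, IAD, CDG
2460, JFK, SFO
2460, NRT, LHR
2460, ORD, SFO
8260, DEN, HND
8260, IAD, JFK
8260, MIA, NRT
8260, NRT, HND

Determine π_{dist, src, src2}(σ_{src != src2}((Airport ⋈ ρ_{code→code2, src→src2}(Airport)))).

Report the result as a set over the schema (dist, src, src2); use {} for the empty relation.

ρ[code→code2, src→src2]: schema becomes (dist, code2, src2); tuples unchanged.
Natural join on dist: {(2460, IAD, CDG, IAD, CDG), (2460, IAD, CDG, JFK, SFO), (2460, IAD, CDG, NRT, LHR), (2460, IAD, CDG, ORD, SFO), (2460, JFK, SFO, IAD, CDG), (2460, JFK, SFO, JFK, SFO), (2460, JFK, SFO, NRT, LHR), (2460, JFK, SFO, ORD, SFO), (2460, NRT, LHR, IAD, CDG), (2460, NRT, LHR, JFK, SFO), (2460, NRT, LHR, NRT, LHR), (2460, NRT, LHR, ORD, SFO), (2460, ORD, SFO, IAD, CDG), (2460, ORD, SFO, JFK, SFO), (2460, ORD, SFO, NRT, LHR), (2460, ORD, SFO, ORD, SFO), (8260, DEN, HND, DEN, HND), (8260, DEN, HND, IAD, JFK), (8260, DEN, HND, MIA, NRT), (8260, DEN, HND, NRT, HND), (8260, IAD, JFK, DEN, HND), (8260, IAD, JFK, IAD, JFK), (8260, IAD, JFK, MIA, NRT), (8260, IAD, JFK, NRT, HND), (8260, MIA, NRT, DEN, HND), (8260, MIA, NRT, IAD, JFK), (8260, MIA, NRT, MIA, NRT), (8260, MIA, NRT, NRT, HND), (8260, NRT, HND, DEN, HND), (8260, NRT, HND, IAD, JFK), (8260, NRT, HND, MIA, NRT), (8260, NRT, HND, NRT, HND)}
Filtering on src != src2 leaves {(2460, IAD, CDG, JFK, SFO), (2460, IAD, CDG, NRT, LHR), (2460, IAD, CDG, ORD, SFO), (2460, JFK, SFO, IAD, CDG), (2460, JFK, SFO, NRT, LHR), (2460, NRT, LHR, IAD, CDG), (2460, NRT, LHR, JFK, SFO), (2460, NRT, LHR, ORD, SFO), (2460, ORD, SFO, IAD, CDG), (2460, ORD, SFO, NRT, LHR), (8260, DEN, HND, IAD, JFK), (8260, DEN, HND, MIA, NRT), (8260, IAD, JFK, DEN, HND), (8260, IAD, JFK, MIA, NRT), (8260, IAD, JFK, NRT, HND), (8260, MIA, NRT, DEN, HND), (8260, MIA, NRT, IAD, JFK), (8260, MIA, NRT, NRT, HND), (8260, NRT, HND, IAD, JFK), (8260, NRT, HND, MIA, NRT)}.
Projecting to dist, src, src2 (8 duplicate(s) eliminated): {(2460, CDG, LHR), (2460, CDG, SFO), (2460, LHR, CDG), (2460, LHR, SFO), (2460, SFO, CDG), (2460, SFO, LHR), (8260, HND, JFK), (8260, HND, NRT), (8260, JFK, HND), (8260, JFK, NRT), (8260, NRT, HND), (8260, NRT, JFK)}

{(2460, CDG, LHR), (2460, CDG, SFO), (2460, LHR, CDG), (2460, LHR, SFO), (2460, SFO, CDG), (2460, SFO, LHR), (8260, HND, JFK), (8260, HND, NRT), (8260, JFK, HND), (8260, JFK, NRT), (8260, NRT, HND), (8260, NRT, JFK)}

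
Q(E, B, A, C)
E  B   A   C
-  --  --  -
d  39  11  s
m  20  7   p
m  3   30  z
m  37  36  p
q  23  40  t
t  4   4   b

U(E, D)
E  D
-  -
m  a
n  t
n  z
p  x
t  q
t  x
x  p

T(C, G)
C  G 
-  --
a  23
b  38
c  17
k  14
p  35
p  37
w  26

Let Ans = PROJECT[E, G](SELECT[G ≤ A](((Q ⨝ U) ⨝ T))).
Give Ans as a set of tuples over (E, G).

{(m, 35)}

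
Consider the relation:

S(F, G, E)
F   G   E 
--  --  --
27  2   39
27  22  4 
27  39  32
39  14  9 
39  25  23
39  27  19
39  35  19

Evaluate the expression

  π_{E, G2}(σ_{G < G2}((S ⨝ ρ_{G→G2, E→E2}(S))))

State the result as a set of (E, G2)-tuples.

ρ[G→G2, E→E2]: schema becomes (F, G2, E2); tuples unchanged.
Natural join on F: {(27, 2, 39, 2, 39), (27, 2, 39, 22, 4), (27, 2, 39, 39, 32), (27, 22, 4, 2, 39), (27, 22, 4, 22, 4), (27, 22, 4, 39, 32), (27, 39, 32, 2, 39), (27, 39, 32, 22, 4), (27, 39, 32, 39, 32), (39, 14, 9, 14, 9), (39, 14, 9, 25, 23), (39, 14, 9, 27, 19), (39, 14, 9, 35, 19), (39, 25, 23, 14, 9), (39, 25, 23, 25, 23), (39, 25, 23, 27, 19), (39, 25, 23, 35, 19), (39, 27, 19, 14, 9), (39, 27, 19, 25, 23), (39, 27, 19, 27, 19), (39, 27, 19, 35, 19), (39, 35, 19, 14, 9), (39, 35, 19, 25, 23), (39, 35, 19, 27, 19), (39, 35, 19, 35, 19)}
Filtering on G < G2 leaves {(27, 2, 39, 22, 4), (27, 2, 39, 39, 32), (27, 22, 4, 39, 32), (39, 14, 9, 25, 23), (39, 14, 9, 27, 19), (39, 14, 9, 35, 19), (39, 25, 23, 27, 19), (39, 25, 23, 35, 19), (39, 27, 19, 35, 19)}.
π_{E, G2} gives {(19, 35), (23, 27), (23, 35), (39, 22), (39, 39), (4, 39), (9, 25), (9, 27), (9, 35)}.

{(19, 35), (23, 27), (23, 35), (39, 22), (39, 39), (4, 39), (9, 25), (9, 27), (9, 35)}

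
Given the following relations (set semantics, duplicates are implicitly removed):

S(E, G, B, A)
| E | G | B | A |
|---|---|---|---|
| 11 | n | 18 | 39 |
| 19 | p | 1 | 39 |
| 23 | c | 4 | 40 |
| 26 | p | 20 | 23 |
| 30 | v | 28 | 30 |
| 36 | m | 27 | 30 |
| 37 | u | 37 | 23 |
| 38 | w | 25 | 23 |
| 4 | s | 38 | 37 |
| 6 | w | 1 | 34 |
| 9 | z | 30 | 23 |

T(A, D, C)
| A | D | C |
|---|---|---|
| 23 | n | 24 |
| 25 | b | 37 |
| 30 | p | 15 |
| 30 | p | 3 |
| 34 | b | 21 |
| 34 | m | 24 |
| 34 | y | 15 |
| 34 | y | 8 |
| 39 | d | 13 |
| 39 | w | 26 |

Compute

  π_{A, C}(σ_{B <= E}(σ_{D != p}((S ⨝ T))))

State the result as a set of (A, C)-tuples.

{(23, 24), (34, 15), (34, 21), (34, 24), (34, 8), (39, 13), (39, 26)}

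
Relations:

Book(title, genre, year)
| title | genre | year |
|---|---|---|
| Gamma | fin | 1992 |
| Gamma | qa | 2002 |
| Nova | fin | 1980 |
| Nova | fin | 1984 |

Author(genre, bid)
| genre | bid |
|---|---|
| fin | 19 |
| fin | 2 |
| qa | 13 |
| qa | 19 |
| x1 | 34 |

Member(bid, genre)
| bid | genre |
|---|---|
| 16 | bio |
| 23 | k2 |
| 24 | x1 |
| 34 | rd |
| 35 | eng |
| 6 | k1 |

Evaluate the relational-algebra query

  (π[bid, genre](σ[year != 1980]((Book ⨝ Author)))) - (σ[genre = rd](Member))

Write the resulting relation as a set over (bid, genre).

{(13, qa), (19, fin), (19, qa), (2, fin)}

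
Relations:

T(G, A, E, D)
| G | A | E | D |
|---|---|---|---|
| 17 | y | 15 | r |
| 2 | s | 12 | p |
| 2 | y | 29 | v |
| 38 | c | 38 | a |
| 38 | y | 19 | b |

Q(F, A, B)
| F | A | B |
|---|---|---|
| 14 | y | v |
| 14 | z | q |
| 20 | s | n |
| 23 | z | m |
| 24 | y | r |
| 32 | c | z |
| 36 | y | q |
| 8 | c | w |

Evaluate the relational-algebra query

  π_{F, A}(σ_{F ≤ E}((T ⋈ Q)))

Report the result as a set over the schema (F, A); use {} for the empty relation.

{(14, y), (24, y), (32, c), (8, c)}

Joining T and Q on A yields {(17, y, 15, r, 14, v), (17, y, 15, r, 24, r), (17, y, 15, r, 36, q), (2, s, 12, p, 20, n), (2, y, 29, v, 14, v), (2, y, 29, v, 24, r), (2, y, 29, v, 36, q), (38, c, 38, a, 32, z), (38, c, 38, a, 8, w), (38, y, 19, b, 14, v), (38, y, 19, b, 24, r), (38, y, 19, b, 36, q)}.
Filtering on F ≤ E leaves {(17, y, 15, r, 14, v), (2, y, 29, v, 14, v), (2, y, 29, v, 24, r), (38, c, 38, a, 32, z), (38, c, 38, a, 8, w), (38, y, 19, b, 14, v)}.
Projecting to F, A (2 duplicate(s) eliminated): {(14, y), (24, y), (32, c), (8, c)}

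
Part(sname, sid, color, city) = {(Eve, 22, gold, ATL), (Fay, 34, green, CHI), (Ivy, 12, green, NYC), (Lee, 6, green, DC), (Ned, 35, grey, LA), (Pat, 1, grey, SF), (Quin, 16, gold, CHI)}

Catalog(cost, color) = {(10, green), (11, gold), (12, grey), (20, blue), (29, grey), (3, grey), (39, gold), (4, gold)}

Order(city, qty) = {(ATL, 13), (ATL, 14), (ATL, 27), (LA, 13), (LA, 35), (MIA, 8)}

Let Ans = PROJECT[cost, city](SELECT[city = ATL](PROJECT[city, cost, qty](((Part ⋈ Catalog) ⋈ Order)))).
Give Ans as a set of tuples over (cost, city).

Joining Part and Catalog on color yields {(Eve, 22, gold, ATL, 11), (Eve, 22, gold, ATL, 39), (Eve, 22, gold, ATL, 4), (Fay, 34, green, CHI, 10), (Ivy, 12, green, NYC, 10), (Lee, 6, green, DC, 10), (Ned, 35, grey, LA, 12), (Ned, 35, grey, LA, 29), (Ned, 35, grey, LA, 3), (Pat, 1, grey, SF, 12), (Pat, 1, grey, SF, 29), (Pat, 1, grey, SF, 3), (Quin, 16, gold, CHI, 11), (Quin, 16, gold, CHI, 39), (Quin, 16, gold, CHI, 4)}.
Joining (Part ⋈ Catalog) and Order on city yields {(Eve, 22, gold, ATL, 11, 13), (Eve, 22, gold, ATL, 11, 14), (Eve, 22, gold, ATL, 11, 27), (Eve, 22, gold, ATL, 39, 13), (Eve, 22, gold, ATL, 39, 14), (Eve, 22, gold, ATL, 39, 27), (Eve, 22, gold, ATL, 4, 13), (Eve, 22, gold, ATL, 4, 14), (Eve, 22, gold, ATL, 4, 27), (Ned, 35, grey, LA, 12, 13), (Ned, 35, grey, LA, 12, 35), (Ned, 35, grey, LA, 29, 13), (Ned, 35, grey, LA, 29, 35), (Ned, 35, grey, LA, 3, 13), (Ned, 35, grey, LA, 3, 35)}.
Keep only column(s) city, cost, qty: {(ATL, 11, 13), (ATL, 11, 14), (ATL, 11, 27), (ATL, 39, 13), (ATL, 39, 14), (ATL, 39, 27), (ATL, 4, 13), (ATL, 4, 14), (ATL, 4, 27), (LA, 12, 13), (LA, 12, 35), (LA, 29, 13), (LA, 29, 35), (LA, 3, 13), (LA, 3, 35)}
Selection city = ATL: {(ATL, 11, 13), (ATL, 11, 14), (ATL, 11, 27), (ATL, 39, 13), (ATL, 39, 14), (ATL, 39, 27), (ATL, 4, 13), (ATL, 4, 14), (ATL, 4, 27)}
Keep only column(s) cost, city (6 duplicate(s) eliminated): {(11, ATL), (39, ATL), (4, ATL)}

{(11, ATL), (39, ATL), (4, ATL)}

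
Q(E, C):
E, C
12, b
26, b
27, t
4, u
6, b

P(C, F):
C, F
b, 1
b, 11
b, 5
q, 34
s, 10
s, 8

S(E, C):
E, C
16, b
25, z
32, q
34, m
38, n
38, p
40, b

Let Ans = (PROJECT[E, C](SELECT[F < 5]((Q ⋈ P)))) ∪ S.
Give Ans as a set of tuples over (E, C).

{(12, b), (16, b), (25, z), (26, b), (32, q), (34, m), (38, n), (38, p), (40, b), (6, b)}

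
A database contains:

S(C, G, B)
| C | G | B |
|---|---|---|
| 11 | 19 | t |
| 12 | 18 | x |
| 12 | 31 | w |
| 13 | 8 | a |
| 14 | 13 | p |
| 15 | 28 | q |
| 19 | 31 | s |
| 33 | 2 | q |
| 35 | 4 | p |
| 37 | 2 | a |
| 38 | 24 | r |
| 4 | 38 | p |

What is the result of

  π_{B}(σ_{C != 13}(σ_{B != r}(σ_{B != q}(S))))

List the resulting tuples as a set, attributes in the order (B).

Apply σ_{B != q}; surviving tuples: {(11, 19, t), (12, 18, x), (12, 31, w), (13, 8, a), (14, 13, p), (19, 31, s), (35, 4, p), (37, 2, a), (38, 24, r), (4, 38, p)}
Apply σ_{B != r}; surviving tuples: {(11, 19, t), (12, 18, x), (12, 31, w), (13, 8, a), (14, 13, p), (19, 31, s), (35, 4, p), (37, 2, a), (4, 38, p)}
Apply σ_{C != 13}; surviving tuples: {(11, 19, t), (12, 18, x), (12, 31, w), (14, 13, p), (19, 31, s), (35, 4, p), (37, 2, a), (4, 38, p)}
π_{B} gives {a, p, s, t, w, x} (2 duplicate(s) eliminated).

{a, p, s, t, w, x}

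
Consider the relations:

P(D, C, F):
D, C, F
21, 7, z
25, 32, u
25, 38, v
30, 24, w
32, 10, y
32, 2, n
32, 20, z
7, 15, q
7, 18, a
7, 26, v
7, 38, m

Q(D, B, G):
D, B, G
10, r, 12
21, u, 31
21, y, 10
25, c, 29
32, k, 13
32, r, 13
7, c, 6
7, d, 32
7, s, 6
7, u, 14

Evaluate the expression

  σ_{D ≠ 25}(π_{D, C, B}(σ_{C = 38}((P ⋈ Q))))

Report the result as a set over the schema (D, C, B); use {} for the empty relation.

{(7, 38, c), (7, 38, d), (7, 38, s), (7, 38, u)}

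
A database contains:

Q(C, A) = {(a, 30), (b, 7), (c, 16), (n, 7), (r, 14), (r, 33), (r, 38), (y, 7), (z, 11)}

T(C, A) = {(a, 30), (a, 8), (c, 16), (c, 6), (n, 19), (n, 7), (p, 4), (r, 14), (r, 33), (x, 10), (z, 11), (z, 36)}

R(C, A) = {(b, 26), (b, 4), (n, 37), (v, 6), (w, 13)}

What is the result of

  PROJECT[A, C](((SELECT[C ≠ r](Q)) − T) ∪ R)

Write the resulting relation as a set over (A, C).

{(13, w), (26, b), (37, n), (4, b), (6, v), (7, b), (7, y)}

Apply σ_{C ≠ r}; surviving tuples: {(a, 30), (b, 7), (c, 16), (n, 7), (y, 7), (z, 11)}
Taking the difference: {(b, 7), (y, 7)}
Taking the union: {(b, 26), (b, 4), (b, 7), (n, 37), (v, 6), (w, 13), (y, 7)}
π[A, C]: project onto (A, C) → {(13, w), (26, b), (37, n), (4, b), (6, v), (7, b), (7, y)}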